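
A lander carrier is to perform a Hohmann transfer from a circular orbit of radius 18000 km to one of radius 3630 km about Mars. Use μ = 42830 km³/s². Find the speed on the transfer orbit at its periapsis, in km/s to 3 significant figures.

Semi-major axis of the transfer orbit: a_t = (18000 + 3630)/2 = 10815 km.
At periapsis, r = 3630 km.
Vis-viva: v = √[μ(2/r − 1/a_t)] = √[42830 × (2/3630 − 1/10815)] = 4.431 km/s.

v = 4.43 km/s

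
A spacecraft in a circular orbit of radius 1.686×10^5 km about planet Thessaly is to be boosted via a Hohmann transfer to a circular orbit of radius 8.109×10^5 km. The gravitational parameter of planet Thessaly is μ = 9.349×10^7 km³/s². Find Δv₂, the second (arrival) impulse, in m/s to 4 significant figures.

Δv₂ = 4437 m/s

Semi-major axis of the transfer orbit: a_t = (1.686×10^5 + 8.109×10^5)/2 = 4.8975×10^5 km.
On the circular orbit at r = 8.109×10^5 km, v_c = √(μ/r) = 10.737 km/s.
Transfer-orbit speed at the same r (vis-viva, a = a_t): v_t = √[μ(2/r − 1/a_t)] = 6.3000 km/s.
Δv₂ = |v_t − v_c| = |6.3000 − 10.737| = 4.437 km/s.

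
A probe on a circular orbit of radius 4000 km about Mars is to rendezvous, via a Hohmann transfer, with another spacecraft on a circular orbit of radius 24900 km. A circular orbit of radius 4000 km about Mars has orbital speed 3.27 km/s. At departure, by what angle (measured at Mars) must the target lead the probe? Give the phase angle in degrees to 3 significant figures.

φ = 100°

From the circular-orbit relation v² = μ/r at r = 4000 km: μ = v²r = (3.27)² × 4000 = 42771.6 km³/s².
The Hohmann ellipse has a_t = (r₁ + r₂)/2 = 14450 km.
The half-period of the transfer ellipse is t = π√(a_t³/μ) = 26386 s.
Target angular speed ω₂ = √(μ/r₂³) = 5.2635×10^-5 rad/s.
Angle swept by the target during transfer: ω₂·t = 1.3888 rad = 79.57°.
The probe traverses 180° on the transfer ellipse, so the target must lead by 180° − 79.57° = 100°.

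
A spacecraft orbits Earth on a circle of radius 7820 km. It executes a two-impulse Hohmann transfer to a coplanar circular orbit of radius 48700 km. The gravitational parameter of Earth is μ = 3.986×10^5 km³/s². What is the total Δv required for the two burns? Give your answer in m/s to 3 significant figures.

Δv = 3590 m/s

Semi-major axis of the transfer orbit: a_t = (7820 + 48700)/2 = 28260 km.
Circular speed at r₁: v₁ = √(μ/r₁) = √(3.986×10^5/7820) = 7.139 km/s.
Transfer-orbit speed at r₁ (v² = μ(2/r − 1/a)): v_p = √[μ(2/r₁ − 1/a_t)] = 9.372 km/s.
First burn Δv₁ = |v_p − v₁| = 2.233 km/s.
At r₂, v₂ = √(μ/r₂) = 2.861 km/s.
Transfer-orbit speed at r₂: v_a = √[μ(2/r₂ − 1/a_t)] = 1.505 km/s.
Second burn Δv₂ = |v₂ − v_a| = 1.356 km/s.
Δv = Δv₁ + Δv₂ = 2.233 + 1.356 = 3.589 km/s.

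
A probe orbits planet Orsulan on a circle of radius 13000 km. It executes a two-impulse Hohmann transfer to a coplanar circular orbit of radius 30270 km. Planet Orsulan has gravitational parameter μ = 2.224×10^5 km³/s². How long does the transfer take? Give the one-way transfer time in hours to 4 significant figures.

t = 5.889 hours

Transfer-ellipse semi-major axis a_t = (r₁ + r₂)/2 = (13000 + 30270)/2 = 21635 km.
By Kepler's third law the transfer-orbit period is T = 2π√(a_t³/μ), so t = T/2 = 21200 s.
Converting: 21200 s ÷ 3600 s/hour = 5.889 hours.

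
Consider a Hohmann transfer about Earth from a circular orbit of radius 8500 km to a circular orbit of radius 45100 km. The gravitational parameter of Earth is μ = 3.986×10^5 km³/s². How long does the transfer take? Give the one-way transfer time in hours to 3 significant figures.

Semi-major axis of the transfer orbit: a_t = (8500 + 45100)/2 = 26800 km.
By Kepler's third law the transfer-orbit period is T = 2π√(a_t³/μ), so t = T/2 = 21830 s.
Converting: 21830 s ÷ 3600 s/hour = 6.06 hours.

t = 6.06 hours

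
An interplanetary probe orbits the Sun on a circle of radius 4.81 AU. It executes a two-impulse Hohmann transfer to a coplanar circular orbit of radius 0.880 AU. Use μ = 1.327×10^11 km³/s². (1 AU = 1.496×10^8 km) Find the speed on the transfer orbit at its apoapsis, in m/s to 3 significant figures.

v = 7550 m/s

In km: r₁ = 4.81 × 1.496×10^8 = 7.19576×10^8 km; r₂ = 0.880 × 1.496×10^8 = 1.31648×10^8 km.
Semi-major axis of the transfer orbit: a_t = (7.19576×10^8 + 1.31648×10^8)/2 = 4.25612×10^8 km.
The apoapsis of the transfer ellipse is at r = 7.19576×10^8 km.
Applying v² = μ(2/r − 1/a_t): v = 7.553 km/s.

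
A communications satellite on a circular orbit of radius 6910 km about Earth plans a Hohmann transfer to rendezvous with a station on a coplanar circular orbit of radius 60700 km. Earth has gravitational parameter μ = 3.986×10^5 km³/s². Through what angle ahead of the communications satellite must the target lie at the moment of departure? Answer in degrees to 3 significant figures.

φ = 105°

The Hohmann ellipse has a_t = (r₁ + r₂)/2 = 33805 km.
The half-period of the transfer ellipse is t = π√(a_t³/μ) = 30928 s.
The target's mean motion on its circular orbit is ω₂ = √(μ/r₂³) = 4.2217×10^-5 rad/s.
Angle swept by the target during transfer: ω₂·t = 1.3057 rad = 74.81°.
Arrival is 180° from departure on the ellipse, so φ = 180° − 74.81° = 105°.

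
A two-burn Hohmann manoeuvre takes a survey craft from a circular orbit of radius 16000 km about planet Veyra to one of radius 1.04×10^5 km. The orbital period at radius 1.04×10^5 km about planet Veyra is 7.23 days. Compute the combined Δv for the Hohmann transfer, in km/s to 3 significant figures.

From Kepler's third law T² = 4π²r³/μ at r = 1.04×10^5 km, T = 7.23 days = 7.23 × 86400 s = 6.24672×10^5 s: μ = 4π²r³/T² = 1.13804×10^5 km³/s².
Semi-major axis of the transfer orbit: a_t = (16000 + 1.040×10^5)/2 = 60000 km.
Circular speed at r₁: v₁ = √(μ/r₁) = √(1.13804×10^5/16000) = 2.66697 km/s.
Transfer-orbit speed at r₁ (v² = μ(2/r − 1/a)): v_p = √[μ(2/r₁ − 1/a_t)] = 3.51123 km/s.
First burn Δv₁ = |v_p − v₁| = 0.8443 km/s.
Circular speed at r₂: v₂ = √(μ/r₂) = 1.0461 km/s.
Transfer-orbit speed at r₂: v_a = √[μ(2/r₂ − 1/a_t)] = 0.54019 km/s.
Second burn Δv₂ = |v₂ − v_a| = 0.5059 km/s.
Δv = Δv₁ + Δv₂ = 0.8443 + 0.5059 = 1.350 km/s.

Δv = 1.35 km/s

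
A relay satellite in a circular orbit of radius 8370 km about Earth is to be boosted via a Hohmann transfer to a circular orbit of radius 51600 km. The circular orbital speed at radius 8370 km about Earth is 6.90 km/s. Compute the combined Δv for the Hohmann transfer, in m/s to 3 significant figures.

From the circular-orbit relation v² = μ/r at r = 8370 km: μ = v²r = (6.90)² × 8370 = 3.98496×10^5 km³/s².
The Hohmann ellipse has a_t = (r₁ + r₂)/2 = 29985 km.
At r₁ the circular-orbit speed is v₁ = √(μ/r₁) = 6.9000 km/s.
On the transfer ellipse at r₁, v² = μ(2/r − 1/a) gives v_p = √[μ(2/r₁ − 1/a_t)] = 9.0515 km/s.
First burn Δv₁ = |v_p − v₁| = 2.1515 km/s.
At r₂, v₂ = √(μ/r₂) = 2.778990 km/s.
Transfer-orbit speed at r₂: v_a = √[μ(2/r₂ − 1/a_t)] = 1.468242 km/s.
Second burn Δv₂ = |v₂ − v_a| = 1.3107 km/s.
Total Δv = Δv₁ + Δv₂ = 3.462 km/s.

Δv = 3460 m/s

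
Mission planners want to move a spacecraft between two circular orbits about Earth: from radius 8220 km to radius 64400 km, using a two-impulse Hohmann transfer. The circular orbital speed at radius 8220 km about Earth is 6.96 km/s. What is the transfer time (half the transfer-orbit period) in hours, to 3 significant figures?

t = 9.57 hours

From the circular-orbit relation v² = μ/r at r = 8220 km: μ = v²r = (6.96)² × 8220 = 3.98190×10^5 km³/s².
Transfer-ellipse semi-major axis a_t = (r₁ + r₂)/2 = (8220 + 64400)/2 = 36310 km.
By Kepler's third law the transfer-orbit period is T = 2π√(a_t³/μ), so t = T/2 = 34450 s.
Converting: 34450 s ÷ 3600 s/hour = 9.57 hours.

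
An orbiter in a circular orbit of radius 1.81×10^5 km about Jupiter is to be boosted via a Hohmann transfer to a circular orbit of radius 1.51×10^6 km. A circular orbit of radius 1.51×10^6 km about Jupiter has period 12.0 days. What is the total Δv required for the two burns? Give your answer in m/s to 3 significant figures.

Δv = 13800 m/s

From Kepler's third law T² = 4π²r³/μ at r = 1.51×10^6 km, T = 12.0 days = 12.0 × 86400 s = 1.0368×10^6 s: μ = 4π²r³/T² = 1.26445×10^8 km³/s².
Transfer-ellipse semi-major axis a_t = (r₁ + r₂)/2 = (1.810×10^5 + 1.510×10^6)/2 = 8.455×10^5 km.
Circular speed at r₁: v₁ = √(μ/r₁) = √(1.26445×10^8/1.810×10^5) = 26.431 km/s.
Transfer-orbit speed at r₁ (v² = μ(2/r − 1/a)): v_p = √[μ(2/r₁ − 1/a_t)] = 35.322 km/s.
First burn Δv₁ = |v_p − v₁| = 8.891 km/s.
Circular speed at r₂: v₂ = √(μ/r₂) = 9.151 km/s.
Transfer-orbit speed at r₂: v_a = √[μ(2/r₂ − 1/a_t)] = 4.234 km/s.
Second burn Δv₂ = |v₂ − v_a| = 4.917 km/s.
Total Δv = Δv₁ + Δv₂ = 13.81 km/s.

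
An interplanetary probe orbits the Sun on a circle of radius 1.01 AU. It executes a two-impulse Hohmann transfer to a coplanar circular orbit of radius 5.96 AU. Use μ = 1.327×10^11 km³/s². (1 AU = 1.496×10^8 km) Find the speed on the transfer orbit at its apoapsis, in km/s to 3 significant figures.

v = 6.57 km/s

In km: r₁ = 1.01 × 1.496×10^8 = 1.51096×10^8 km; r₂ = 5.96 × 1.496×10^8 = 8.91616×10^8 km.
Semi-major axis of the transfer orbit: a_t = (1.51096×10^8 + 8.91616×10^8)/2 = 5.21356×10^8 km.
The apoapsis of the transfer ellipse is at r = 8.91616×10^8 km.
From the vis-viva equation, v = √[μ(2/r − 1/a_t)] = 6.568 km/s.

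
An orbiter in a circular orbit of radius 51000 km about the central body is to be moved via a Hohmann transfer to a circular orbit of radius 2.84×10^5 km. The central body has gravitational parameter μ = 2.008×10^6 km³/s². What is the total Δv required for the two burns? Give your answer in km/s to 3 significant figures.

Semi-major axis of the transfer orbit: a_t = (51000 + 2.840×10^5)/2 = 1.675×10^5 km.
At r₁ the circular-orbit speed is v₁ = √(μ/r₁) = 6.2748 km/s.
On the transfer ellipse at r₁, vis-viva gives v_p = √[μ(2/r₁ − 1/a_t)] = 8.1705 km/s.
First burn Δv₁ = |v_p − v₁| = 1.896 km/s.
Circular speed at r₂: v₂ = √(μ/r₂) = 2.659 km/s.
Transfer-orbit speed at r₂: v_a = √[μ(2/r₂ − 1/a_t)] = 1.467 km/s.
Second burn Δv₂ = |v₂ − v_a| = 1.192 km/s.
Total Δv = Δv₁ + Δv₂ = 3.088 km/s.

Δv = 3.09 km/s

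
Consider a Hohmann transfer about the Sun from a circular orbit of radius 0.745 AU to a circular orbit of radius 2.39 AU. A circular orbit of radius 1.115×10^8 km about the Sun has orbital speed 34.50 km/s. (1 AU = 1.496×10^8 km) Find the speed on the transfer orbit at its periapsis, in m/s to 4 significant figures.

v = 42610 m/s

From the circular-orbit relation v² = μ/r at r = 1.115×10^8 km: μ = v²r = (34.50)² × 1.115×10^8 = 1.32713×10^11 km³/s².
In km: r₁ = 0.745 × 1.496×10^8 = 1.11452×10^8 km; r₂ = 2.39 × 1.496×10^8 = 3.57544×10^8 km.
Semi-major axis of the transfer orbit: a_t = (1.11452×10^8 + 3.57544×10^8)/2 = 2.34498×10^8 km.
The periapsis of the transfer ellipse is at r = 1.11452×10^8 km.
From the vis-viva equation, v = √[μ(2/r − 1/a_t)] = 42.61 km/s.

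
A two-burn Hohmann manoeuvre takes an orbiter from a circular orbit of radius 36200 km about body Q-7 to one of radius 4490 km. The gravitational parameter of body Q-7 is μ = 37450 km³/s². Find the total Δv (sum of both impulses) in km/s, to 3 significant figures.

Δv = 1.50 km/s

Semi-major axis of the transfer orbit: a_t = (36200 + 4490)/2 = 20345 km.
Circular speed at r₁: v₁ = √(μ/r₁) = √(37450/36200) = 1.0171 km/s.
Transfer-orbit speed at r₁ (vis-viva equation): v_a = √[μ(2/r₁ − 1/a_t)] = 0.47782 km/s.
First burn Δv₁ = |v_a − v₁| = 0.5393 km/s.
Circular speed at r₂: v₂ = √(μ/r₂) = 2.88804 km/s.
Transfer-orbit speed at r₂: v_p = √[μ(2/r₂ − 1/a_t)] = 3.85237 km/s.
Second burn Δv₂ = |v₂ − v_p| = 0.9643 km/s.
Δv = Δv₁ + Δv₂ = 0.5393 + 0.9643 = 1.504 km/s.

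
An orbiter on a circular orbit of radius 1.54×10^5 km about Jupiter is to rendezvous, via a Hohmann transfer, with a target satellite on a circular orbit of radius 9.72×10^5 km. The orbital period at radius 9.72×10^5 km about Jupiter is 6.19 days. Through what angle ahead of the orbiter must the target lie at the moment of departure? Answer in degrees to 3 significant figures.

From Kepler's third law T² = 4π²r³/μ at r = 9.72×10^5 km, T = 6.19 days = 6.19 × 86400 s = 5.34816×10^5 s: μ = 4π²r³/T² = 1.26751×10^8 km³/s².
Semi-major axis of the transfer orbit: a_t = (1.540×10^5 + 9.720×10^5)/2 = 5.630×10^5 km.
Transfer time t = π√(a_t³/μ) = 1.179×10^5 s.
The target's mean motion on its circular orbit is ω₂ = √(μ/r₂³) = 1.175×10^-5 rad/s.
Angle swept by the target during transfer: ω₂·t = 1.385 rad = 79.35°.
The orbiter traverses 180° on the transfer ellipse, so the target must lead by 180° − 79.35° = 101°.

φ = 101°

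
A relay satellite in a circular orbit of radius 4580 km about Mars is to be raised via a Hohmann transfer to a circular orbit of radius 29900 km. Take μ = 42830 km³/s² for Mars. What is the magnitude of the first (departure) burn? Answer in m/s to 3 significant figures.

Δv₁ = 969 m/s

Semi-major axis of the transfer orbit: a_t = (4580 + 29900)/2 = 17240 km.
On the circular orbit at r = 4580 km, v_c = √(μ/r) = 3.0580 km/s.
Transfer-orbit speed at the same r (vis-viva, a = a_t): v_t = √[μ(2/r − 1/a_t)] = 4.0272 km/s.
Δv₁ = |v_t − v_c| = |4.0272 − 3.0580| = 0.9692 km/s.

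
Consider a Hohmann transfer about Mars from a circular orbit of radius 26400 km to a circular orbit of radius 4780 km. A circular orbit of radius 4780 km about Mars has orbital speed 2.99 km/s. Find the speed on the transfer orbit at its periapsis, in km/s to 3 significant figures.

From the circular-orbit relation v² = μ/r at r = 4780 km: μ = v²r = (2.99)² × 4780 = 42733.7 km³/s².
Transfer-ellipse semi-major axis a_t = (r₁ + r₂)/2 = (26400 + 4780)/2 = 15590 km.
The periapsis of the transfer ellipse is at r = 4780 km.
Applying v² = μ(2/r − 1/a_t): v = 3.891 km/s.

v = 3.89 km/s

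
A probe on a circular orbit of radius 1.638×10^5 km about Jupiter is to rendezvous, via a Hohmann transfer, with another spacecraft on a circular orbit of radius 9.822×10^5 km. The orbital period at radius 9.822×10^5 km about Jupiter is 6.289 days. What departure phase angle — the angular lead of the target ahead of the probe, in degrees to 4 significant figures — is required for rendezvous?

From Kepler's third law T² = 4π²r³/μ at r = 9.822×10^5 km, T = 6.289 days = 6.289 × 86400 s = 5.433696×10^5 s: μ = 4π²r³/T² = 1.26698×10^8 km³/s².
Semi-major axis of the transfer orbit: a_t = (1.638×10^5 + 9.822×10^5)/2 = 5.730×10^5 km.
The half-period of the transfer ellipse is t = π√(a_t³/μ) = 1.211×10^5 s.
The target's mean motion on its circular orbit is ω₂ = √(μ/r₂³) = 1.156×10^-5 rad/s.
Angle swept by the target during transfer: ω₂·t = 1.400 rad = 80.21°.
Arrival is 180° from departure on the ellipse, so φ = 180° − 80.21° = 99.79°.

φ = 99.79°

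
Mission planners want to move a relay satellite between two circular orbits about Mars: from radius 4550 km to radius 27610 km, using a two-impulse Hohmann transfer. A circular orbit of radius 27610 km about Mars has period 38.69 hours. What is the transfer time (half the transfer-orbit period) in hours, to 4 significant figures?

From Kepler's third law T² = 4π²r³/μ at r = 27610 km, T = 38.69 hours = 38.69 × 3600 s = 1.39284×10^5 s: μ = 4π²r³/T² = 42830.8 km³/s².
The Hohmann ellipse has a_t = (r₁ + r₂)/2 = 16080 km.
Half the transfer-orbit period gives t = π√(a_t³/μ) = 30953 s.
Converting: 30953 s ÷ 3600 s/hour = 8.598 hours.

t = 8.598 hours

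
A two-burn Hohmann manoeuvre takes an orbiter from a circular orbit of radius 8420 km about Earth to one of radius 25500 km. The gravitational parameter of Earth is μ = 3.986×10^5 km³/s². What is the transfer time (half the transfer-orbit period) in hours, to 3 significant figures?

t = 3.05 hours

Semi-major axis of the transfer orbit: a_t = (8420 + 25500)/2 = 16960 km.
Half the transfer-orbit period gives t = π√(a_t³/μ) = 10990 s.
Converting: 10990 s ÷ 3600 s/hour = 3.05 hours.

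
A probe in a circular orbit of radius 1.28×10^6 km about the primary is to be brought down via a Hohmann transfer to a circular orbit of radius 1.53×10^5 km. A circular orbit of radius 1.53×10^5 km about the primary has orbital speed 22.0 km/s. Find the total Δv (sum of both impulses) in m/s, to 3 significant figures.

Δv = 11500 m/s

From the circular-orbit relation v² = μ/r at r = 1.53×10^5 km: μ = v²r = (22.0)² × 1.53×10^5 = 7.40520×10^7 km³/s².
Semi-major axis of the transfer orbit: a_t = (1.280×10^6 + 1.530×10^5)/2 = 7.165×10^5 km.
Circular speed at r₁: v₁ = √(μ/r₁) = √(7.40520×10^7/1.280×10^6) = 7.606 km/s.
Transfer-orbit speed at r₁ (vis-viva): v_a = √[μ(2/r₁ − 1/a_t)] = 3.515 km/s.
First burn Δv₁ = |v_a − v₁| = 4.091 km/s.
Circular speed at r₂: v₂ = √(μ/r₂) = 22.000 km/s.
Transfer-orbit speed at r₂: v_p = √[μ(2/r₂ − 1/a_t)] = 29.405 km/s.
Second burn Δv₂ = |v₂ − v_p| = 7.405 km/s.
Total Δv = Δv₁ + Δv₂ = 11.50 km/s.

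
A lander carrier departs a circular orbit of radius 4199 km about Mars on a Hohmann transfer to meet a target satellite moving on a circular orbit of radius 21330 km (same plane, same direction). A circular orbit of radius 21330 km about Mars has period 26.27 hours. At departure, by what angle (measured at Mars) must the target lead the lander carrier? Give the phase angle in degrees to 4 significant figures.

From Kepler's third law T² = 4π²r³/μ at r = 21330 km, T = 26.27 hours = 26.27 × 3600 s = 94572 s: μ = 4π²r³/T² = 42835.8 km³/s².
The Hohmann ellipse has a_t = (r₁ + r₂)/2 = 12764.5 km.
Transfer time t = π√(a_t³/μ) = 21890 s.
Target angular speed ω₂ = √(μ/r₂³) = 6.644×10^-5 rad/s.
Angle swept by the target during transfer: ω₂·t = 1.4544 rad = 83.33°.
The lander carrier traverses 180° on the transfer ellipse, so the target must lead by 180° − 83.33° = 96.67°.

φ = 96.67°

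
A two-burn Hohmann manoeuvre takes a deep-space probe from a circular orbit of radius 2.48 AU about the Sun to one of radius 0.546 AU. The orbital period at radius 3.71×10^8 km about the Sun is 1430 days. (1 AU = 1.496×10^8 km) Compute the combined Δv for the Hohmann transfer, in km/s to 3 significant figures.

Δv = 18.8 km/s

From Kepler's third law T² = 4π²r³/μ at r = 3.71×10^8 km, T = 1430 days = 1430 × 86400 s = 1.23552×10^8 s: μ = 4π²r³/T² = 1.32063×10^11 km³/s².
In km: r₁ = 2.48 × 1.496×10^8 = 3.71008×10^8 km; r₂ = 0.546 × 1.496×10^8 = 8.16816×10^7 km.
Semi-major axis of the transfer orbit: a_t = (3.71008×10^8 + 8.16816×10^7)/2 = 2.263448×10^8 km.
At r₁ the circular-orbit speed is v₁ = √(μ/r₁) = 18.867 km/s.
On the transfer ellipse at r₁, vis-viva gives v_a = √[μ(2/r₁ − 1/a_t)] = 11.334 km/s.
First burn Δv₁ = |v_a − v₁| = 7.533 km/s.
Circular speed at r₂: v₂ = √(μ/r₂) = 40.21 km/s.
Transfer-orbit speed at r₂: v_p = √[μ(2/r₂ − 1/a_t)] = 51.48 km/s.
Second burn Δv₂ = |v₂ − v_p| = 11.27 km/s.
Total Δv = Δv₁ + Δv₂ = 18.80 km/s.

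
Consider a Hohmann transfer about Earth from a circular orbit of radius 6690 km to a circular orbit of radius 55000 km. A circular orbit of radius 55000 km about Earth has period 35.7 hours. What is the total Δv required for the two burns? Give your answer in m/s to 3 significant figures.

From Kepler's third law T² = 4π²r³/μ at r = 55000 km, T = 35.7 hours = 35.7 × 3600 s = 1.2852×10^5 s: μ = 4π²r³/T² = 3.97655×10^5 km³/s².
Transfer-ellipse semi-major axis a_t = (r₁ + r₂)/2 = (6690 + 55000)/2 = 30845 km.
At r₁ the circular-orbit speed is v₁ = √(μ/r₁) = 7.7097 km/s.
On the transfer ellipse at r₁, vis-viva gives v_p = √[μ(2/r₁ − 1/a_t)] = 10.295 km/s.
First burn Δv₁ = |v_p − v₁| = 2.585 km/s.
At r₂, v₂ = √(μ/r₂) = 2.689 km/s.
Transfer-orbit speed at r₂: v_a = √[μ(2/r₂ − 1/a_t)] = 1.252 km/s.
Second burn Δv₂ = |v₂ − v_a| = 1.437 km/s.
Δv = Δv₁ + Δv₂ = 2.585 + 1.437 = 4.022 km/s.

Δv = 4020 m/s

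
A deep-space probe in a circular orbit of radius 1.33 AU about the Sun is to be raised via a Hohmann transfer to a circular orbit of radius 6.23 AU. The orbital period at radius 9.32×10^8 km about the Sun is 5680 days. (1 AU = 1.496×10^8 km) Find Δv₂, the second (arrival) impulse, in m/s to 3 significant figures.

From Kepler's third law T² = 4π²r³/μ at r = 9.32×10^8 km, T = 5680 days = 5680 × 86400 s = 4.90752×10^8 s: μ = 4π²r³/T² = 1.32704×10^11 km³/s².
In km: r₁ = 1.33 × 1.496×10^8 = 1.98968×10^8 km; r₂ = 6.23 × 1.496×10^8 = 9.32008×10^8 km.
Semi-major axis of the transfer orbit: a_t = (1.98968×10^8 + 9.32008×10^8)/2 = 5.65488×10^8 km.
On the circular orbit at r = 9.32008×10^8 km, v_c = √(μ/r) = 11.9325 km/s.
Vis-viva on the transfer ellipse at r = 9.32008×10^8 km gives v_t = √[μ(2/r − 1/a_t)] = 7.07802 km/s.
Δv₂ = |v_t − v_c| = |7.07802 − 11.9325| = 4.854 km/s.

Δv₂ = 4850 m/s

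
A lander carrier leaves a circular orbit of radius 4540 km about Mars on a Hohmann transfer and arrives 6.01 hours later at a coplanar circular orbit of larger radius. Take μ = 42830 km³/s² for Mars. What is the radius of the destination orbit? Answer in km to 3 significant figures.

r₂ = 20800 km

Transfer time t = 6.01 hours = 21636 s, and t = π√(a_t³/μ).
So a_t = (μ t²/π²)^(1/3) = (42830 × (21636)² / π²)^(1/3) = 12665 km.
Since a_t = (r₁ + r₂)/2, r₂ = 2a_t − r₁ = 2×12665 − 4540 = 20790 km.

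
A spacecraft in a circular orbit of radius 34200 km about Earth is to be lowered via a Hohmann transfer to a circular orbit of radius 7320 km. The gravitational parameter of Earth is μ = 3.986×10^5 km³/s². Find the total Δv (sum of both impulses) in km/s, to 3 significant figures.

The Hohmann ellipse has a_t = (r₁ + r₂)/2 = 20760 km.
At r₁ the circular-orbit speed is v₁ = √(μ/r₁) = 3.414 km/s.
Transfer-orbit speed at r₁ (vis-viva): v_a = √[μ(2/r₁ − 1/a_t)] = 2.027 km/s.
First burn Δv₁ = |v_a − v₁| = 1.387 km/s.
Circular speed at r₂: v₂ = √(μ/r₂) = 7.379 km/s.
Transfer-orbit speed at r₂: v_p = √[μ(2/r₂ − 1/a_t)] = 9.471 km/s.
Second burn Δv₂ = |v₂ − v_p| = 2.092 km/s.
Total Δv = Δv₁ + Δv₂ = 3.479 km/s.

Δv = 3.48 km/s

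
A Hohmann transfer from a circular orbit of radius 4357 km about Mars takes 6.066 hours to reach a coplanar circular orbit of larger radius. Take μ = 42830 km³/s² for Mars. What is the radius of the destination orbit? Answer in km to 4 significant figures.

r₂ = 21130 km

Transfer time t = 6.066 hours = 21837.6 s, and t = π√(a_t³/μ).
So a_t = (μ t²/π²)^(1/3) = (42830 × (21837.6)² / π²)^(1/3) = 12743 km.
Since a_t = (r₁ + r₂)/2, r₂ = 2a_t − r₁ = 2×12743 − 4357 = 21129 km.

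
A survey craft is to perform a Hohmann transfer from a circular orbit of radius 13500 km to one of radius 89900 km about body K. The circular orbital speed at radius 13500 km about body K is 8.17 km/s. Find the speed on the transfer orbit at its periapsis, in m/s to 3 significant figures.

From the circular-orbit relation v² = μ/r at r = 13500 km: μ = v²r = (8.17)² × 13500 = 9.01110×10^5 km³/s².
Transfer-ellipse semi-major axis a_t = (r₁ + r₂)/2 = (13500 + 89900)/2 = 51700 km.
The periapsis of the transfer ellipse is at r = 13500 km.
Applying v² = μ(2/r − 1/a_t): v = 10.77 km/s.

v = 10800 m/s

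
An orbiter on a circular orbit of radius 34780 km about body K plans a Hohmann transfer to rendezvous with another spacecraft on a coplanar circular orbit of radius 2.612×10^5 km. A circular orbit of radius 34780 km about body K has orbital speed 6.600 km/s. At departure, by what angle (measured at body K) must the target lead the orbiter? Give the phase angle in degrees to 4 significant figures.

φ = 103.2°

From the circular-orbit relation v² = μ/r at r = 34780 km: μ = v²r = (6.600)² × 34780 = 1.51502×10^6 km³/s².
Transfer-ellipse semi-major axis a_t = (r₁ + r₂)/2 = (34780 + 2.612×10^5)/2 = 1.4799×10^5 km.
The half-period of the transfer ellipse is t = π√(a_t³/μ) = 1.4531×10^5 s.
Target angular speed ω₂ = √(μ/r₂³) = 9.2204×10^-6 rad/s.
Angle swept by the target during transfer: ω₂·t = 1.3398 rad = 76.76°.
The orbiter traverses 180° on the transfer ellipse, so the target must lead by 180° − 76.76° = 103.2°.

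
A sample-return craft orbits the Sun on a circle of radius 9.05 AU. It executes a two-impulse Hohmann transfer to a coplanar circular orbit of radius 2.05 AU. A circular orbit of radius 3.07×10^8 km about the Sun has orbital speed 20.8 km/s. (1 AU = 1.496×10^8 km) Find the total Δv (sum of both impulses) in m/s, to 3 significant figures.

Δv = 9650 m/s

From the circular-orbit relation v² = μ/r at r = 3.07×10^8 km: μ = v²r = (20.8)² × 3.07×10^8 = 1.32820×10^11 km³/s².
In km: r₁ = 9.05 × 1.496×10^8 = 1.35388×10^9 km; r₂ = 2.05 × 1.496×10^8 = 3.0668×10^8 km.
Semi-major axis of the transfer orbit: a_t = (1.35388×10^9 + 3.0668×10^8)/2 = 8.3028×10^8 km.
Circular speed at r₁: v₁ = √(μ/r₁) = √(1.32820×10^11/1.35388×10^9) = 9.905 km/s.
On the transfer ellipse at r₁, vis-viva gives v_a = √[μ(2/r₁ − 1/a_t)] = 6.020 km/s.
First burn Δv₁ = |v_a − v₁| = 3.885 km/s.
Circular speed at r₂: v₂ = √(μ/r₂) = 20.811 km/s.
Transfer-orbit speed at r₂: v_p = √[μ(2/r₂ − 1/a_t)] = 26.575 km/s.
Second burn Δv₂ = |v₂ − v_p| = 5.764 km/s.
Total Δv = Δv₁ + Δv₂ = 9.649 km/s.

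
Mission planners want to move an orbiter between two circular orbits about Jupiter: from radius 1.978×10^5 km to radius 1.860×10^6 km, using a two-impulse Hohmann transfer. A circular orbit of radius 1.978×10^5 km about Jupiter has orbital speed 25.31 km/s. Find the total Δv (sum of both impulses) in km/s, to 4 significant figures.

From the circular-orbit relation v² = μ/r at r = 1.978×10^5 km: μ = v²r = (25.31)² × 1.978×10^5 = 1.26710×10^8 km³/s².
Semi-major axis of the transfer orbit: a_t = (1.978×10^5 + 1.860×10^6)/2 = 1.0289×10^6 km.
Circular speed at r₁: v₁ = √(μ/r₁) = √(1.26710×10^8/1.978×10^5) = 25.31 km/s.
Transfer-orbit speed at r₁ (vis-viva): v_p = √[μ(2/r₁ − 1/a_t)] = 34.03 km/s.
First burn Δv₁ = |v_p − v₁| = 8.7200 km/s.
Circular speed at r₂: v₂ = √(μ/r₂) = 8.2537 km/s.
Transfer-orbit speed at r₂: v_a = √[μ(2/r₂ − 1/a_t)] = 3.6189 km/s.
Second burn Δv₂ = |v₂ − v_a| = 4.6348 km/s.
Total Δv = Δv₁ + Δv₂ = 13.35 km/s.

Δv = 13.35 km/s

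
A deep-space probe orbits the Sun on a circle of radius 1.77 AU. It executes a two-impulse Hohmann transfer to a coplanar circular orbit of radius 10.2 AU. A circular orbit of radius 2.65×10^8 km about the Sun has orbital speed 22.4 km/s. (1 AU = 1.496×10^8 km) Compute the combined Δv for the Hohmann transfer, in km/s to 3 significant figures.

Δv = 11.1 km/s

From the circular-orbit relation v² = μ/r at r = 2.65×10^8 km: μ = v²r = (22.4)² × 2.65×10^8 = 1.32966×10^11 km³/s².
In km: r₁ = 1.77 × 1.496×10^8 = 2.64792×10^8 km; r₂ = 10.2 × 1.496×10^8 = 1.52592×10^9 km.
The Hohmann ellipse has a_t = (r₁ + r₂)/2 = 8.95356×10^8 km.
At r₁ the circular-orbit speed is v₁ = √(μ/r₁) = 22.409 km/s.
On the transfer ellipse at r₁, v² = μ(2/r − 1/a) gives v_p = √[μ(2/r₁ − 1/a_t)] = 29.254 km/s.
First burn Δv₁ = |v_p − v₁| = 6.845 km/s.
Circular speed at r₂: v₂ = √(μ/r₂) = 9.3348 km/s.
Transfer-orbit speed at r₂: v_a = √[μ(2/r₂ − 1/a_t)] = 5.0764 km/s.
Second burn Δv₂ = |v₂ − v_a| = 4.258 km/s.
Total Δv = Δv₁ + Δv₂ = 11.10 km/s.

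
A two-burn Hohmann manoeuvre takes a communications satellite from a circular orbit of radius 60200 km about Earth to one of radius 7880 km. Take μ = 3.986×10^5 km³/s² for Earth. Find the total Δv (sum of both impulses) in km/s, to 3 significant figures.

Transfer-ellipse semi-major axis a_t = (r₁ + r₂)/2 = (60200 + 7880)/2 = 34040 km.
At r₁ the circular-orbit speed is v₁ = √(μ/r₁) = 2.573 km/s.
On the transfer ellipse at r₁, v² = μ(2/r − 1/a) gives v_a = √[μ(2/r₁ − 1/a_t)] = 1.238 km/s.
First burn Δv₁ = |v_a − v₁| = 1.335 km/s.
At r₂, v₂ = √(μ/r₂) = 7.112 km/s.
Transfer-orbit speed at r₂: v_p = √[μ(2/r₂ − 1/a_t)] = 9.458 km/s.
Second burn Δv₂ = |v₂ − v_p| = 2.346 km/s.
Total Δv = Δv₁ + Δv₂ = 3.681 km/s.

Δv = 3.68 km/s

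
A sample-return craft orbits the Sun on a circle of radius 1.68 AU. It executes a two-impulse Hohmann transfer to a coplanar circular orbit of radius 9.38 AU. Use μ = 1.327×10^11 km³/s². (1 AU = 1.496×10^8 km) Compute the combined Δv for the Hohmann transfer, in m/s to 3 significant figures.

In km: r₁ = 1.68 × 1.496×10^8 = 2.51328×10^8 km; r₂ = 9.38 × 1.496×10^8 = 1.403248×10^9 km.
Transfer-ellipse semi-major axis a_t = (r₁ + r₂)/2 = (2.51328×10^8 + 1.403248×10^9)/2 = 8.27288×10^8 km.
Circular speed at r₁: v₁ = √(μ/r₁) = √(1.327×10^11/2.51328×10^8) = 22.978 km/s.
On the transfer ellipse at r₁, v² = μ(2/r − 1/a) gives v_p = √[μ(2/r₁ − 1/a_t)] = 29.926 km/s.
First burn Δv₁ = |v_p − v₁| = 6.948 km/s.
Circular speed at r₂: v₂ = √(μ/r₂) = 9.725 km/s.
Transfer-orbit speed at r₂: v_a = √[μ(2/r₂ − 1/a_t)] = 5.360 km/s.
Second burn Δv₂ = |v₂ − v_a| = 4.365 km/s.
Total Δv = Δv₁ + Δv₂ = 11.31 km/s.

Δv = 11300 m/s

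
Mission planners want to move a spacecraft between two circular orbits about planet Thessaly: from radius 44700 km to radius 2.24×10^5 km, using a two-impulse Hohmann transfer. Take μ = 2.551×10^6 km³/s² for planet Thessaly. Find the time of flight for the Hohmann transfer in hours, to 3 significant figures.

t = 26.9 hours

The Hohmann ellipse has a_t = (r₁ + r₂)/2 = 1.3435×10^5 km.
Half the transfer-orbit period gives t = π√(a_t³/μ) = 96860 s.
Converting: 96860 s ÷ 3600 s/hour = 26.9 hours.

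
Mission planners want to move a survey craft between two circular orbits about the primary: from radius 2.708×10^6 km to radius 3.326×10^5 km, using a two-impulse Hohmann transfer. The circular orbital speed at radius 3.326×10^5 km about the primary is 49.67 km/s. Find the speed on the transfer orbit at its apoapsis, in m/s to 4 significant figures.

v = 8142 m/s

From the circular-orbit relation v² = μ/r at r = 3.326×10^5 km: μ = v²r = (49.67)² × 3.326×10^5 = 8.20560×10^8 km³/s².
The Hohmann ellipse has a_t = (r₁ + r₂)/2 = 1.5203×10^6 km.
At apoapsis, r = 2.708×10^6 km.
Vis-viva: v = √[μ(2/r − 1/a_t)] = √[8.20560×10^8 × (2/2.708×10^6 − 1/1.5203×10^6)] = 8.142 km/s.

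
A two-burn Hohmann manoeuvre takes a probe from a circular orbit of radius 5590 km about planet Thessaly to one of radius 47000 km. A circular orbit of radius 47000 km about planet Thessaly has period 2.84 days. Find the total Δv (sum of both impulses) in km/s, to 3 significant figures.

From Kepler's third law T² = 4π²r³/μ at r = 47000 km, T = 2.84 days = 2.84 × 86400 s = 2.45376×10^5 s: μ = 4π²r³/T² = 68075.2 km³/s².
Transfer-ellipse semi-major axis a_t = (r₁ + r₂)/2 = (5590 + 47000)/2 = 26295 km.
Circular speed at r₁: v₁ = √(μ/r₁) = √(68075.2/5590) = 3.4897 km/s.
On the transfer ellipse at r₁, vis-viva equation gives v_p = √[μ(2/r₁ − 1/a_t)] = 4.6655 km/s.
First burn Δv₁ = |v_p − v₁| = 1.1758 km/s.
Circular speed at r₂: v₂ = √(μ/r₂) = 1.2035 km/s.
Transfer-orbit speed at r₂: v_a = √[μ(2/r₂ − 1/a_t)] = 0.55490 km/s.
Second burn Δv₂ = |v₂ − v_a| = 0.64860 km/s.
Total Δv = Δv₁ + Δv₂ = 1.824 km/s.

Δv = 1.82 km/s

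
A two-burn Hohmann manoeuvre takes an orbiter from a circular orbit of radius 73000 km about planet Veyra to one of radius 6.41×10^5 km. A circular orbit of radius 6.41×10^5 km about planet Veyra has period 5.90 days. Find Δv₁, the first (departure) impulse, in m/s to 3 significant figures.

Δv₁ = 7960 m/s

From Kepler's third law T² = 4π²r³/μ at r = 6.41×10^5 km, T = 5.90 days = 5.90 × 86400 s = 5.0976×10^5 s: μ = 4π²r³/T² = 4.00131×10^7 km³/s².
The Hohmann ellipse has a_t = (r₁ + r₂)/2 = 3.570×10^5 km.
On the circular orbit at r = 73000 km, v_c = √(μ/r) = 23.412 km/s.
Vis-viva on the transfer ellipse at r = 73000 km gives v_t = √[μ(2/r − 1/a_t)] = 31.371 km/s.
Δv₁ = |v_t − v_c| = |31.371 − 23.412| = 7.959 km/s.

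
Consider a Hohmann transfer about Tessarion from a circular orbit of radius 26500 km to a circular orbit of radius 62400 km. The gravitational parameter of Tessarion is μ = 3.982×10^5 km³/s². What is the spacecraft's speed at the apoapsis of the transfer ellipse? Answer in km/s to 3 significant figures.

v = 1.95 km/s

The Hohmann ellipse has a_t = (r₁ + r₂)/2 = 44450 km.
The apoapsis of the transfer ellipse is at r = 62400 km.
Applying v² = μ(2/r − 1/a_t): v = 1.950 km/s.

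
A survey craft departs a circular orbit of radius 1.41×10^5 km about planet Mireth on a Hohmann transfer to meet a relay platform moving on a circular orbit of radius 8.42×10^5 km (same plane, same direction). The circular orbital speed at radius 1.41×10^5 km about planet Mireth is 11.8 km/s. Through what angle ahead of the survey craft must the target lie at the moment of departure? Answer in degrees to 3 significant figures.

From the circular-orbit relation v² = μ/r at r = 1.41×10^5 km: μ = v²r = (11.8)² × 1.41×10^5 = 1.96328×10^7 km³/s².
The Hohmann ellipse has a_t = (r₁ + r₂)/2 = 4.915×10^5 km.
The half-period of the transfer ellipse is t = π√(a_t³/μ) = 2.443×10^5 s.
The target's mean motion on its circular orbit is ω₂ = √(μ/r₂³) = 5.735×10^-6 rad/s.
Angle swept by the target during transfer: ω₂·t = 1.4011 rad = 80.28°.
Arrival is 180° from departure on the ellipse, so φ = 180° − 80.28° = 99.7°.

φ = 99.7°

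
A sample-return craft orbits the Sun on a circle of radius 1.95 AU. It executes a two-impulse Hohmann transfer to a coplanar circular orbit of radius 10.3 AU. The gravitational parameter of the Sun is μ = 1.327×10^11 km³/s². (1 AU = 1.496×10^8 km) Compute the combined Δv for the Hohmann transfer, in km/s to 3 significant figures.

Δv = 10.4 km/s

In km: r₁ = 1.95 × 1.496×10^8 = 2.9172×10^8 km; r₂ = 10.3 × 1.496×10^8 = 1.54088×10^9 km.
The Hohmann ellipse has a_t = (r₁ + r₂)/2 = 9.163×10^8 km.
At r₁ the circular-orbit speed is v₁ = √(μ/r₁) = 21.33 km/s.
On the transfer ellipse at r₁, v² = μ(2/r − 1/a) gives v_p = √[μ(2/r₁ − 1/a_t)] = 27.66 km/s.
First burn Δv₁ = |v_p − v₁| = 6.330 km/s.
Circular speed at r₂: v₂ = √(μ/r₂) = 9.280 km/s.
Transfer-orbit speed at r₂: v_a = √[μ(2/r₂ − 1/a_t)] = 5.236 km/s.
Second burn Δv₂ = |v₂ − v_a| = 4.044 km/s.
Δv = Δv₁ + Δv₂ = 6.330 + 4.044 = 10.37 km/s.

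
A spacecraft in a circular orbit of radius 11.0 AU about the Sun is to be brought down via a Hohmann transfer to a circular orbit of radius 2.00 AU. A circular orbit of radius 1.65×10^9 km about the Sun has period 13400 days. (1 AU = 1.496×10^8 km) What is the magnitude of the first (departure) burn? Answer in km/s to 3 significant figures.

From Kepler's third law T² = 4π²r³/μ at r = 1.65×10^9 km, T = 13400 days = 13400 × 86400 s = 1.15776×10^9 s: μ = 4π²r³/T² = 1.32304×10^11 km³/s².
In km: r₁ = 11.0 × 1.496×10^8 = 1.6456×10^9 km; r₂ = 2.00 × 1.496×10^8 = 2.992×10^8 km.
The Hohmann ellipse has a_t = (r₁ + r₂)/2 = 9.724×10^8 km.
Circular speed at r = 1.6456×10^9 km: v_c = √(μ/r) = 8.967 km/s.
Transfer-orbit speed at the same r (vis-viva, a = a_t): v_t = √[μ(2/r − 1/a_t)] = 4.974 km/s.
Δv₁ = |v_t − v_c| = |4.974 − 8.967| = 3.993 km/s.

Δv₁ = 3.99 km/s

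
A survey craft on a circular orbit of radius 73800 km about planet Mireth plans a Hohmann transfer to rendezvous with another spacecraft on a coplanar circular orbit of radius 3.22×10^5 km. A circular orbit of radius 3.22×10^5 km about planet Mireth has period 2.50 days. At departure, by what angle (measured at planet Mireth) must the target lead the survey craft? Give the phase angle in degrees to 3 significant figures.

From Kepler's third law T² = 4π²r³/μ at r = 3.22×10^5 km, T = 2.50 days = 2.50 × 86400 s = 2.160×10^5 s: μ = 4π²r³/T² = 2.82501×10^7 km³/s².
The Hohmann ellipse has a_t = (r₁ + r₂)/2 = 1.979×10^5 km.
The half-period of the transfer ellipse is t = π√(a_t³/μ) = 52037 s.
Target angular speed ω₂ = √(μ/r₂³) = 2.9089×10^-5 rad/s.
Angle swept by the target during transfer: ω₂·t = 1.5137 rad = 86.73°.
The survey craft traverses 180° on the transfer ellipse, so the target must lead by 180° − 86.73° = 93.3°.

φ = 93.3°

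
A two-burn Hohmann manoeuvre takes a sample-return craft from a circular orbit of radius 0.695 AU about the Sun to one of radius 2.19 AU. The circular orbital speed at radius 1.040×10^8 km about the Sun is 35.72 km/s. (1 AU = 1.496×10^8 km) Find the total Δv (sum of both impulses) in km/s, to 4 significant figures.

From the circular-orbit relation v² = μ/r at r = 1.040×10^8 km: μ = v²r = (35.72)² × 1.040×10^8 = 1.32696×10^11 km³/s².
In km: r₁ = 0.695 × 1.496×10^8 = 1.03972×10^8 km; r₂ = 2.19 × 1.496×10^8 = 3.27624×10^8 km.
Semi-major axis of the transfer orbit: a_t = (1.03972×10^8 + 3.27624×10^8)/2 = 2.15798×10^8 km.
At r₁ the circular-orbit speed is v₁ = √(μ/r₁) = 35.7248 km/s.
On the transfer ellipse at r₁, vis-viva gives v_p = √[μ(2/r₁ − 1/a_t)] = 44.0184 km/s.
First burn Δv₁ = |v_p − v₁| = 8.294 km/s.
At r₂, v₂ = √(μ/r₂) = 20.125 km/s.
Transfer-orbit speed at r₂: v_a = √[μ(2/r₂ − 1/a_t)] = 13.969 km/s.
Second burn Δv₂ = |v₂ − v_a| = 6.156 km/s.
Δv = Δv₁ + Δv₂ = 8.294 + 6.156 = 14.45 km/s.

Δv = 14.45 km/s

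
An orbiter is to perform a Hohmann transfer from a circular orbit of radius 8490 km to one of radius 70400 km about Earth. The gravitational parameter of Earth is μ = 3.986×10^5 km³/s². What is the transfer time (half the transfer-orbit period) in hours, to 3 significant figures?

Semi-major axis of the transfer orbit: a_t = (8490 + 70400)/2 = 39445 km.
Transfer time t = π√(a_t³/μ) = π√((39445)³ / 3.986×10^5) = 38980 s.
Converting: 38980 s ÷ 3600 s/hour = 10.8 hours.

t = 10.8 hours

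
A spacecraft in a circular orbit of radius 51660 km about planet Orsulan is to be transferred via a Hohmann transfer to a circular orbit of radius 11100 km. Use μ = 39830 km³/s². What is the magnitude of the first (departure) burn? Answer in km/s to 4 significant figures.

Δv₁ = 0.3558 km/s

Semi-major axis of the transfer orbit: a_t = (51660 + 11100)/2 = 31380 km.
Circular speed at r = 51660 km: v_c = √(μ/r) = 0.87807 km/s.
Vis-viva on the transfer ellipse at r = 51660 km gives v_t = √[μ(2/r − 1/a_t)] = 0.52223 km/s.
Δv₁ = |v_t − v_c| = |0.52223 − 0.87807| = 0.3558 km/s.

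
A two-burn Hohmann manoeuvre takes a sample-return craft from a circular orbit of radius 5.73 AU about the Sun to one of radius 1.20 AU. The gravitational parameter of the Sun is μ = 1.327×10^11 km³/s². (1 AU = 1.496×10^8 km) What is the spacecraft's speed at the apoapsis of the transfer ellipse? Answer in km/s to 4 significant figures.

In km: r₁ = 5.73 × 1.496×10^8 = 8.57208×10^8 km; r₂ = 1.20 × 1.496×10^8 = 1.7952×10^8 km.
Transfer-ellipse semi-major axis a_t = (r₁ + r₂)/2 = (8.57208×10^8 + 1.7952×10^8)/2 = 5.18364×10^8 km.
The apoapsis of the transfer ellipse is at r = 8.57208×10^8 km.
From the vis-viva equation, v = √[μ(2/r − 1/a_t)] = 7.322 km/s.

v = 7.322 km/s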